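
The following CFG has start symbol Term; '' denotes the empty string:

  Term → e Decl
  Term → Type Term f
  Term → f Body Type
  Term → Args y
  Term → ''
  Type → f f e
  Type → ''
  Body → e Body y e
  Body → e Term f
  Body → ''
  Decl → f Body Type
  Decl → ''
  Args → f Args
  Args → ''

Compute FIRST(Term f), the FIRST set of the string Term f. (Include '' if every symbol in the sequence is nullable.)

{ e, f, y }

Add FIRST(Term)\{''} = { e, f, y }; Term is nullable, continue.
f is a terminal; add {f} and stop.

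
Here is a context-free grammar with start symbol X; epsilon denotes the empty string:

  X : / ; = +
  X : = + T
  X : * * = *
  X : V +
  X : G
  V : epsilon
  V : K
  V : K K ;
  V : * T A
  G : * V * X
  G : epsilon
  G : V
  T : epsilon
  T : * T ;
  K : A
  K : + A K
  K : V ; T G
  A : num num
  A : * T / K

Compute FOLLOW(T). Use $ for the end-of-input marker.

In X : = + T: T is at the end, add FOLLOW(X) = { $, *, +, ;, num }.
In V : * T A: add FIRST(A) = { *, num }.
In T : * T ;: add FIRST(;) = { ; }.
In K : V ; T G: add FIRST(G)\{epsilon} = { *, +, ;, num }.
  Since G is nullable, also add FOLLOW(K) = { $, *, +, ;, num }.
In A : * T / K: add FIRST(/ K) = { / }.
Union: FOLLOW(T) = { $, *, +, /, ;, num }.

{ $, *, +, /, ;, num }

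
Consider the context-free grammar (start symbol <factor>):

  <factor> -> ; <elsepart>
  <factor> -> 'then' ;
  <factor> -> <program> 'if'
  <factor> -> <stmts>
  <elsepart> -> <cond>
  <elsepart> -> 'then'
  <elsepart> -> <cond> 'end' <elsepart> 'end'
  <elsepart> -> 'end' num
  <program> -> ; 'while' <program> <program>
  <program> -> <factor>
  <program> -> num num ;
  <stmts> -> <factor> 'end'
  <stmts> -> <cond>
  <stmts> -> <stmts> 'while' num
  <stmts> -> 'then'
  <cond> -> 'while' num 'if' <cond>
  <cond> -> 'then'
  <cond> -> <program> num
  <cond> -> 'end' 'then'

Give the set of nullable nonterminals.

No nonterminal has an empty production or an RHS whose symbols are all nullable.

{ } (none)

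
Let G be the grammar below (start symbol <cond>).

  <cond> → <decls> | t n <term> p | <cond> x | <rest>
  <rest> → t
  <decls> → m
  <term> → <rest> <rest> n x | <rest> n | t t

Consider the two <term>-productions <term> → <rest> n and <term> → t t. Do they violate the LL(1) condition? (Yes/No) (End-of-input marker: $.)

FIRST(<rest> n) = { t } and FIRST(t t) = { t }.
Both contain t, so the two alternatives are not disjoint — LL(1) conflict.

Yes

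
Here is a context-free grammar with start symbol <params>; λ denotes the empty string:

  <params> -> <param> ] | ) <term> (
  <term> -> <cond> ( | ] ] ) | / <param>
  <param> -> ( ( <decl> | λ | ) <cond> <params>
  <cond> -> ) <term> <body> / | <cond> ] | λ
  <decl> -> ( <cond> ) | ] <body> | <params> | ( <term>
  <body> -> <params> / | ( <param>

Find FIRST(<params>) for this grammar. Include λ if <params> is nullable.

{ (, ), ] }

From <params> -> <param> ]: <param> nullable, take FIRST(<param>) ∪ {]} = { (, ), ] }.
<params> -> ) <term> ( contributes {)}.
Union: FIRST(<params>) = { (, ), ] }.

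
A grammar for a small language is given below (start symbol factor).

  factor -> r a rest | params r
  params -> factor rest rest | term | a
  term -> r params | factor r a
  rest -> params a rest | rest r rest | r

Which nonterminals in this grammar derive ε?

No nonterminal has an empty production or an RHS whose symbols are all nullable.

{ } (none)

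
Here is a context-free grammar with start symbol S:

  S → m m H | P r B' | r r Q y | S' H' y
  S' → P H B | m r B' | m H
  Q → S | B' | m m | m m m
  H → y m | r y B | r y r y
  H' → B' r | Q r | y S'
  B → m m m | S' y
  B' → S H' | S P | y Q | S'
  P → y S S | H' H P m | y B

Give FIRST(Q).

From Q → S: add FIRST(S) = { m, r, y }.
From Q → B': add FIRST(B') = { m, r, y }.
Q → m m contributes {m}.
Q → m m m contributes {m}.
Union: FIRST(Q) = { m, r, y }.

{ m, r, y }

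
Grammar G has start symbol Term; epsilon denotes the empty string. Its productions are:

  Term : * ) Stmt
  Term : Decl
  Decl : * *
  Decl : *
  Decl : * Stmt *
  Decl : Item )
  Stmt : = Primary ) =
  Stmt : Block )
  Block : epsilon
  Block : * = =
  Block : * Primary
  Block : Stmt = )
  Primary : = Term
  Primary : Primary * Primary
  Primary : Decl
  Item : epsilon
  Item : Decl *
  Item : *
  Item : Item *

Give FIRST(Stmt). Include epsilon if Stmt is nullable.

{ ), *, = }

Stmt : = Primary ) = contributes {=}.
From Stmt : Block ): Block nullable, take FIRST(Block) ∪ {)} = { ), *, = }.
Union: FIRST(Stmt) = { ), *, = }.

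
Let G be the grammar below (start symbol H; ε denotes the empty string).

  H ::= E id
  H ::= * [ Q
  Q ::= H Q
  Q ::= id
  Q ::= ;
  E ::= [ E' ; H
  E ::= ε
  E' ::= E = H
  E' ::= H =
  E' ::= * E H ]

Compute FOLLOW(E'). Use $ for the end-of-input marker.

{ ; }

In E ::= [ E' ; H: add FIRST(; H) = { ; }.
Union: FOLLOW(E') = { ; }.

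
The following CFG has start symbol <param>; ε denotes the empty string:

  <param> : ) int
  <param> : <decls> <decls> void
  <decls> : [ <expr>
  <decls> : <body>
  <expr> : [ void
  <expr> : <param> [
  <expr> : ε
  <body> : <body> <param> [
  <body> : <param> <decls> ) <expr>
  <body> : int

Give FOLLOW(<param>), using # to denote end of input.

<param> is the start symbol, so # ∈ FOLLOW(<param>).
In <expr> : <param> [: add FIRST([) = { [ }.
In <body> : <body> <param> [: add FIRST([) = { [ }.
In <body> : <param> <decls> ) <expr>: add FIRST(<decls> ) <expr>) = { ), [, int }.
Union: FOLLOW(<param>) = { #, ), [, int }.

{ #, ), [, int }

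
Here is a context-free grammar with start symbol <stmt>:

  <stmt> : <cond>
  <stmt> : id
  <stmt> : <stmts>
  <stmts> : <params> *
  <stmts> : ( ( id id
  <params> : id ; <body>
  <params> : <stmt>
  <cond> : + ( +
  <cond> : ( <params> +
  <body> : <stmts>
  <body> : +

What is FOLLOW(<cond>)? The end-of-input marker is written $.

In <stmt> : <cond>: <cond> is at the end, add FOLLOW(<stmt>) = { $, *, + }.
Union: FOLLOW(<cond>) = { $, *, + }.

{ $, *, + }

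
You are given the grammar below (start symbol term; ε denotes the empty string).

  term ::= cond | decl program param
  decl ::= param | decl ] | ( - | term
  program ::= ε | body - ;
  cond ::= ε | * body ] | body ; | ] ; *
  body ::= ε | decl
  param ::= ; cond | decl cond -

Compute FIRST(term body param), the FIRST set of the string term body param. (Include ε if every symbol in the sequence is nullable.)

Add FIRST(term)\{ε} = { (, *, -, ;, ] }; term is nullable, continue.
Add FIRST(body)\{ε} = { (, *, -, ;, ] }; body is nullable, continue.
Add FIRST(param) = { (, *, -, ;, ] }; param is not nullable, stop.

{ (, *, -, ;, ] }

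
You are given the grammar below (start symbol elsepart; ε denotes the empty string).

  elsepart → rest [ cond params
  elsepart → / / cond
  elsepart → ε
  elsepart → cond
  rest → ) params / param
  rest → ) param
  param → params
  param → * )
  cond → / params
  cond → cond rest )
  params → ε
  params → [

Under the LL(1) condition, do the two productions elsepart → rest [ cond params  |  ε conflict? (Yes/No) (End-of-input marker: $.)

No

FIRST(rest [ cond params) = { ) } and FIRST(ε) = { ε }.
The second is nullable but FOLLOW(elsepart) = { $ } is disjoint from FIRST of the first.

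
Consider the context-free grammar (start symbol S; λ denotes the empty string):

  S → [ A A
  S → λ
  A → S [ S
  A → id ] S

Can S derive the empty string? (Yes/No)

Yes

S has an λ-production, so S ⇒ λ.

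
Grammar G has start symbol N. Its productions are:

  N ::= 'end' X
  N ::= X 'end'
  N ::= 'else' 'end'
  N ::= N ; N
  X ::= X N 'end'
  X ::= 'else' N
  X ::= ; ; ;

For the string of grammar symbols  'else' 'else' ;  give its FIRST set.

'else' is a terminal; add {'else'} and stop.

{ 'else' }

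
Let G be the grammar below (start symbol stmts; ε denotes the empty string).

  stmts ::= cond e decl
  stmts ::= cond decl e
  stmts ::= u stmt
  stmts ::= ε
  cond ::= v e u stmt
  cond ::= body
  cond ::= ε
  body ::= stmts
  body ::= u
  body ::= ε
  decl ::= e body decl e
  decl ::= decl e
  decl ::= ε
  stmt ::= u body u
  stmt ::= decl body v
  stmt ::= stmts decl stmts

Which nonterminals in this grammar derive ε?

Directly nullable (have an ε-production): stmts, cond, body, decl.
stmt ::= stmts decl stmts with every symbol nullable, so stmt is nullable.

{ body, cond, decl, stmt, stmts }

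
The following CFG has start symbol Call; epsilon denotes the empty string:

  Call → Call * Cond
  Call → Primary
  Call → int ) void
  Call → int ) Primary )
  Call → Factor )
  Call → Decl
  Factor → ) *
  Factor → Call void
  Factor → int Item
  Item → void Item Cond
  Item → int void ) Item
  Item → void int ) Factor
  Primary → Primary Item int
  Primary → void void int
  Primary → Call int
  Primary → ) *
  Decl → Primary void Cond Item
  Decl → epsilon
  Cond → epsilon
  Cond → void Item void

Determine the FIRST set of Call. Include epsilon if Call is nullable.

{ ), *, int, void, epsilon }

From Call → Call * Cond: Call nullable, take FIRST(Call) ∪ {*} = { ), *, int, void }.
From Call → Primary: add FIRST(Primary) = { ), *, int, void }.
Call → int ) void contributes {int}.
Call → int ) Primary ) contributes {int}.
From Call → Factor ): add FIRST(Factor) = { ), *, int, void }.
From Call → Decl: add FIRST(Decl) = { ), *, int, void, epsilon } (including epsilon since Decl is nullable).
Union: FIRST(Call) = { ), *, int, void, epsilon }.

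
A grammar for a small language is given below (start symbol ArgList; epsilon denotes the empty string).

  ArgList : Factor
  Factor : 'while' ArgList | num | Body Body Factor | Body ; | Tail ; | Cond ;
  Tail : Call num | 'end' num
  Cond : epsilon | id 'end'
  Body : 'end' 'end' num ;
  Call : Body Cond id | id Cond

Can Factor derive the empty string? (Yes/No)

No

Nullable nonterminals: Cond.
No production of Factor has an RHS whose symbols are all nullable, so Factor is not nullable.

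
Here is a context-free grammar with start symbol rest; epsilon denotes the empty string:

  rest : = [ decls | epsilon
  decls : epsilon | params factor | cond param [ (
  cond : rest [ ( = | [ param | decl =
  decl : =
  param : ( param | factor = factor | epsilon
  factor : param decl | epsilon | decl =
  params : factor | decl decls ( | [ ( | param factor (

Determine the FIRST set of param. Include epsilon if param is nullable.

{ (, =, epsilon }

param : ( param contributes {(}.
From param : factor = factor: factor nullable, take FIRST(factor) ∪ {=} = { (, = }.
param : epsilon contributes epsilon.
Union: FIRST(param) = { (, =, epsilon }.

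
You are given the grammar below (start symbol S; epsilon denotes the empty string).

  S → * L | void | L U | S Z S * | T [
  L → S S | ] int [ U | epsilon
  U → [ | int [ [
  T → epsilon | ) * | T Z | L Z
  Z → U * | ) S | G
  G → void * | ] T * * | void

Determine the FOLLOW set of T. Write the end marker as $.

In S → T [: add FIRST([) = { [ }.
In T → T Z: add FIRST(Z) = { ), [, ], int, void }.
In G → ] T * *: add FIRST(* *) = { * }.
Union: FOLLOW(T) = { ), *, [, ], int, void }.

{ ), *, [, ], int, void }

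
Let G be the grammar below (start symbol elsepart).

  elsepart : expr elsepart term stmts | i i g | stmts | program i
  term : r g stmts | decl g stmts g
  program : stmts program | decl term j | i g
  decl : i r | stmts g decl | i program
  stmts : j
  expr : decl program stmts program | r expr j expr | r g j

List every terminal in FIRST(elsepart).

From elsepart : expr elsepart term stmts: add FIRST(expr) = { i, j, r }.
elsepart : i i g contributes {i}.
From elsepart : stmts: add FIRST(stmts) = { j }.
From elsepart : program i: add FIRST(program) = { i, j }.
Union: FIRST(elsepart) = { i, j, r }.

{ i, j, r }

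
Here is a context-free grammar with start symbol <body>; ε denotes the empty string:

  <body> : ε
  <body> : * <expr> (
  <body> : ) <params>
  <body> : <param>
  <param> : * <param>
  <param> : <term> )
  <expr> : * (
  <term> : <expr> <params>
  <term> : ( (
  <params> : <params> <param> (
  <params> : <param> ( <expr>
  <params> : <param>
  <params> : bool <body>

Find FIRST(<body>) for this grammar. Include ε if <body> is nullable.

{ (, ), *, ε }

<body> : ε contributes ε.
<body> : * <expr> ( contributes {*}.
<body> : ) <params> contributes {)}.
From <body> : <param>: add FIRST(<param>) = { (, * }.
Union: FIRST(<body>) = { (, ), *, ε }.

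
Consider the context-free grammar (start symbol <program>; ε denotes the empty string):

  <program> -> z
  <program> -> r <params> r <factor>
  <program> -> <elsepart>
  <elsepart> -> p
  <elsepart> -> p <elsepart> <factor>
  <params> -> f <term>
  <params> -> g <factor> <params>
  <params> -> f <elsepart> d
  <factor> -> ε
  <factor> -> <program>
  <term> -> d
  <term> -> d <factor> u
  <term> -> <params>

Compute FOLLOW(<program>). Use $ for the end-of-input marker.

{ $, d, f, g, p, r, u, z }

<program> is the start symbol, so $ ∈ FOLLOW(<program>).
In <factor> -> <program>: <program> is at the end, add FOLLOW(<factor>) = { $, d, f, g, p, r, u, z }.
Union: FOLLOW(<program>) = { $, d, f, g, p, r, u, z }.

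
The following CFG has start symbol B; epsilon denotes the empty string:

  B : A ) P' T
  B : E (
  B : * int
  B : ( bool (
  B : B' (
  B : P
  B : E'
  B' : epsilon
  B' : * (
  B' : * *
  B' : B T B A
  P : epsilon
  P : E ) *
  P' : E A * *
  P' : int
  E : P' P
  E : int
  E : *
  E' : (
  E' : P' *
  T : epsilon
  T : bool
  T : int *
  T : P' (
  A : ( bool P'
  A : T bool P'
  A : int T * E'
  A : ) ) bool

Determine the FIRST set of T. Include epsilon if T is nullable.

{ *, bool, int, epsilon }

T : epsilon contributes epsilon.
T : bool contributes {bool}.
T : int * contributes {int}.
From T : P' (: add FIRST(P') = { *, int }.
Union: FIRST(T) = { *, bool, int, epsilon }.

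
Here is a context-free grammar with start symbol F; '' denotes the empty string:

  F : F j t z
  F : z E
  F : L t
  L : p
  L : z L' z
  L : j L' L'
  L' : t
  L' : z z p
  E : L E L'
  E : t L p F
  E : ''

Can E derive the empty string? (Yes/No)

E has an ''-production, so E ⇒ ''.

Yes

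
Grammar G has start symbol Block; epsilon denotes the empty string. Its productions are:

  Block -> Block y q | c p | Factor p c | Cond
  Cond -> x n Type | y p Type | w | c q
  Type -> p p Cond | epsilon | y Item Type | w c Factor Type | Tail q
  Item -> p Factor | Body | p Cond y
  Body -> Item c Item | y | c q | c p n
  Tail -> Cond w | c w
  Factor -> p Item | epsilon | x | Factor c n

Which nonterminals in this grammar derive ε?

{ Factor, Type }

Directly nullable (have an epsilon-production): Type, Factor.
No other nonterminal has a production whose RHS symbols are all nullable.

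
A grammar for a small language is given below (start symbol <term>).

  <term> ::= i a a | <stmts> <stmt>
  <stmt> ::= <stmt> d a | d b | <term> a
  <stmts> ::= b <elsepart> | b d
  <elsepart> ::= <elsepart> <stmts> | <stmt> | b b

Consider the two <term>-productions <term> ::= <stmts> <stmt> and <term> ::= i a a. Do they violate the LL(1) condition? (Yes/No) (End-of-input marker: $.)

FIRST(<stmts> <stmt>) = { b } and FIRST(i a a) = { i }.
The FIRST sets are disjoint and neither alternative is nullable — no conflict.

No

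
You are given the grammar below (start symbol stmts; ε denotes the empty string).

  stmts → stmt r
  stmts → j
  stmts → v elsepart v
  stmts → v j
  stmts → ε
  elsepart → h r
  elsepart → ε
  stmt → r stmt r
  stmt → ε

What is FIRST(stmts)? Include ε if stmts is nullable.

From stmts → stmt r: stmt nullable, take FIRST(stmt) ∪ {r} = { r }.
stmts → j contributes {j}.
stmts → v elsepart v contributes {v}.
stmts → v j contributes {v}.
stmts → ε contributes ε.
Union: FIRST(stmts) = { j, r, v, ε }.

{ j, r, v, ε }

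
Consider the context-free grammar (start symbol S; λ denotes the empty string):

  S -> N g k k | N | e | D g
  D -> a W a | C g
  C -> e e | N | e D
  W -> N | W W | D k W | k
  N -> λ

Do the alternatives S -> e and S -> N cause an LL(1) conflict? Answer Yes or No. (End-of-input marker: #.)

No

FIRST(e) = { e } and FIRST(N) = { λ }.
The second is nullable but FOLLOW(S) = { # } is disjoint from FIRST of the first.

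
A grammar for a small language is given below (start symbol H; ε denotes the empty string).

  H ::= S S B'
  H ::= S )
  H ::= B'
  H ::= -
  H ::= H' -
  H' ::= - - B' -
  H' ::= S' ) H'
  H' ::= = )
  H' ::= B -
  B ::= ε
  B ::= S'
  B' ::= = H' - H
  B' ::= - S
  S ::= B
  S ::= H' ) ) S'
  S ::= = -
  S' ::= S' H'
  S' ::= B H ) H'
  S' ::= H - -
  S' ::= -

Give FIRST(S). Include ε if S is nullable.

{ ), -, =, ε }

From S ::= B: add FIRST(B) = { ), -, =, ε } (including ε since B is nullable).
From S ::= H' ) ) S': add FIRST(H') = { ), -, = }.
S ::= = - contributes {=}.
Union: FIRST(S) = { ), -, =, ε }.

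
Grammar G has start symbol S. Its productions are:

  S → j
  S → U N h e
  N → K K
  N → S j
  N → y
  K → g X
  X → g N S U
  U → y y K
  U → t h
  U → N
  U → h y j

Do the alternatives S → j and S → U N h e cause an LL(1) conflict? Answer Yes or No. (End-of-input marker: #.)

Yes

FIRST(j) = { j } and FIRST(U N h e) = { g, h, j, t, y }.
Both contain j, so the two alternatives are not disjoint — LL(1) conflict.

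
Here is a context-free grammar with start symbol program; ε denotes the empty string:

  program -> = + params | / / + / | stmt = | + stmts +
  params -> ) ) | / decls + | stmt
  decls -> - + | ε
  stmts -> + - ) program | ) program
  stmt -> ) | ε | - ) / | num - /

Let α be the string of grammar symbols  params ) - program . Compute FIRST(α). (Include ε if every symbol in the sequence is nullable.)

Add FIRST(params)\{ε} = { ), -, /, num }; params is nullable, continue.
) is a terminal; add {)} and stop.

{ ), -, /, num }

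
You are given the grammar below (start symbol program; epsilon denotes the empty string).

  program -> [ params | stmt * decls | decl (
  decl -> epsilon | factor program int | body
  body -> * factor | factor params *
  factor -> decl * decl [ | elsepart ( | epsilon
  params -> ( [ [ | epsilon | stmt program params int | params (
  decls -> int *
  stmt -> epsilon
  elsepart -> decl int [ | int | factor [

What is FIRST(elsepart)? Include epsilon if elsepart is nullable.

{ (, *, [, int }

From elsepart -> decl int [: decl nullable, take FIRST(decl) ∪ {int} = { (, *, [, int }.
elsepart -> int contributes {int}.
From elsepart -> factor [: factor nullable, take FIRST(factor) ∪ {[} = { (, *, [, int }.
Union: FIRST(elsepart) = { (, *, [, int }.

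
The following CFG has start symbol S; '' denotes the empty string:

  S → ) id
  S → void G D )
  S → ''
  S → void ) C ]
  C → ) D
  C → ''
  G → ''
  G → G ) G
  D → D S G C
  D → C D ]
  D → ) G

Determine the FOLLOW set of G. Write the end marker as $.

{ ), ], void }

In S → void G D ): add FIRST(D )) = { ) }.
In G → G ) G: add FIRST() G) = { ) }.
In G → G ) G: G is at the end, add FOLLOW(G) = { ), ], void }.
In D → D S G C: add FIRST(C)\{''} = { ) }.
  Since C is nullable, also add FOLLOW(D) = { ), ], void }.
In D → ) G: G is at the end, add FOLLOW(D) = { ), ], void }.
Union: FOLLOW(G) = { ), ], void }.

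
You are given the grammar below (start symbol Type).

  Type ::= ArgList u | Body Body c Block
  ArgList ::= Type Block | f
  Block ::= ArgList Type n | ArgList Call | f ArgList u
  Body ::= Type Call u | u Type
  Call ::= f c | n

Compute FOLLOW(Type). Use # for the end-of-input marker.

Type is the start symbol, so # ∈ FOLLOW(Type).
In ArgList ::= Type Block: add FIRST(Block) = { f, u }.
In Block ::= ArgList Type n: add FIRST(n) = { n }.
In Body ::= Type Call u: add FIRST(Call u) = { f, n }.
In Body ::= u Type: Type is at the end, add FOLLOW(Body) = { c, f, u }.
Union: FOLLOW(Type) = { #, c, f, n, u }.

{ #, c, f, n, u }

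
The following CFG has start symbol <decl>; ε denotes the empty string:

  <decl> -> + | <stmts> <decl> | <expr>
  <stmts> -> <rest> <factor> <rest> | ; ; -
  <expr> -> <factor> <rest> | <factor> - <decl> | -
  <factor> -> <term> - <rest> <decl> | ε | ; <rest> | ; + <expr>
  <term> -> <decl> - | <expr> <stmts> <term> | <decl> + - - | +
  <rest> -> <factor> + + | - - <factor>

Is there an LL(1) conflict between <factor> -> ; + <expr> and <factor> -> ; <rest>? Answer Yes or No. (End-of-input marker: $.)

Yes

FIRST(; + <expr>) = { ; } and FIRST(; <rest>) = { ; }.
Both contain ;, so the two alternatives are not disjoint — LL(1) conflict.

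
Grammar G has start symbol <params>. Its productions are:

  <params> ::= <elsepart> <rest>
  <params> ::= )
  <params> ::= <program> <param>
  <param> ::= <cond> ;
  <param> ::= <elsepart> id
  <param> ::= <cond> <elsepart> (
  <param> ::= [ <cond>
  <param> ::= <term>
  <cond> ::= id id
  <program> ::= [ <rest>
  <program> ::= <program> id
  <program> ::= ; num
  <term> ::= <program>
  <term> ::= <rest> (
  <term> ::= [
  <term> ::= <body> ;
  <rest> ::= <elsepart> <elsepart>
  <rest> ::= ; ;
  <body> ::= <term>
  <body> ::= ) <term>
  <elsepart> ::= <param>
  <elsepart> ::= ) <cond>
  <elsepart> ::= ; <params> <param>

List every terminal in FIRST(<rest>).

From <rest> ::= <elsepart> <elsepart>: add FIRST(<elsepart>) = { ), ;, [, id }.
<rest> ::= ; ; contributes {;}.
Union: FIRST(<rest>) = { ), ;, [, id }.

{ ), ;, [, id }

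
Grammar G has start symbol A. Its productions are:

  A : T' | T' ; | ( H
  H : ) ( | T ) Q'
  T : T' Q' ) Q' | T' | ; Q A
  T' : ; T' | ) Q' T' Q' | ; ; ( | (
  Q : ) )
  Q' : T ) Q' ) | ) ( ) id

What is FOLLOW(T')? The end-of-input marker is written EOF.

{ EOF, (, ), ; }

In A : T': T' is at the end, add FOLLOW(A) = { EOF, ) }.
In A : T' ;: add FIRST(;) = { ; }.
In T : T' Q' ) Q': add FIRST(Q' ) Q') = { (, ), ; }.
In T : T': T' is at the end, add FOLLOW(T) = { ) }.
In T' : ; T': T' is at the end, add FOLLOW(T') = { EOF, (, ), ; }.
In T' : ) Q' T' Q': add FIRST(Q') = { (, ), ; }.
Union: FOLLOW(T') = { EOF, (, ), ; }.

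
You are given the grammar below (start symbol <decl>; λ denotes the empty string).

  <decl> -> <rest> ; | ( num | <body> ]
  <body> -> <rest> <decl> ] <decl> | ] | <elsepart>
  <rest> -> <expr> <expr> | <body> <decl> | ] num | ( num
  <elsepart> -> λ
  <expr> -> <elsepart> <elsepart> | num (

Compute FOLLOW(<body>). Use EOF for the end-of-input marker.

{ (, ;, ], num }

In <decl> -> <body> ]: add FIRST(]) = { ] }.
In <rest> -> <body> <decl>: add FIRST(<decl>) = { (, ;, ], num }.
Union: FOLLOW(<body>) = { (, ;, ], num }.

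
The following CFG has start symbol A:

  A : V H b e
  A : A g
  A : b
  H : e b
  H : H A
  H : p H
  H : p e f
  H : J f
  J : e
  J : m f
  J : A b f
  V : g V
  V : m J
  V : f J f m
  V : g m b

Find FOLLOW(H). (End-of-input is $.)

In A : V H b e: add FIRST(b e) = { b }.
In H : H A: add FIRST(A) = { b, f, g, m }.
In H : p H: H is at the end, add FOLLOW(H) = { b, f, g, m }.
Union: FOLLOW(H) = { b, f, g, m }.

{ b, f, g, m }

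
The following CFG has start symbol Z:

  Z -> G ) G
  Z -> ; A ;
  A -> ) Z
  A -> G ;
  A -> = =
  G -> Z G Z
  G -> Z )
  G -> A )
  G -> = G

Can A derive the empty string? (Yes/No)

No nonterminal in this grammar is nullable.
No production of A has an RHS whose symbols are all nullable, so A is not nullable.

No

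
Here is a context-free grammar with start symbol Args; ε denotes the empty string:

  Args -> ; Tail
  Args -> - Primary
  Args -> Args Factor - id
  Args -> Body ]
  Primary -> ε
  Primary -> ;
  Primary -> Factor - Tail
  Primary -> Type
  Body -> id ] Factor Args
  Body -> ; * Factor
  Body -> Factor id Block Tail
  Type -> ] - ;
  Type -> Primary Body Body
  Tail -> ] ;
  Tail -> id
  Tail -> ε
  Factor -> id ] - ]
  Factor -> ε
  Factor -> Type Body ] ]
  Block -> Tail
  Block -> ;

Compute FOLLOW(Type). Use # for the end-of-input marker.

{ #, -, ;, ], id }

In Primary -> Type: Type is at the end, add FOLLOW(Primary) = { #, -, ;, ], id }.
In Factor -> Type Body ] ]: add FIRST(Body ] ]) = { -, ;, ], id }.
Union: FOLLOW(Type) = { #, -, ;, ], id }.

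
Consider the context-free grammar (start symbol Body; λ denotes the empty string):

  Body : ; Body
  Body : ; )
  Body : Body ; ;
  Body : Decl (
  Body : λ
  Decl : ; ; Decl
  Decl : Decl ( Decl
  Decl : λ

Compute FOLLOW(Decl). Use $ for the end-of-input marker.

{ ( }

In Body : Decl (: add FIRST(() = { ( }.
In Decl : ; ; Decl: Decl is at the end, add FOLLOW(Decl) = { ( }.
In Decl : Decl ( Decl: add FIRST(( Decl) = { ( }.
In Decl : Decl ( Decl: Decl is at the end, add FOLLOW(Decl) = { ( }.
Union: FOLLOW(Decl) = { ( }.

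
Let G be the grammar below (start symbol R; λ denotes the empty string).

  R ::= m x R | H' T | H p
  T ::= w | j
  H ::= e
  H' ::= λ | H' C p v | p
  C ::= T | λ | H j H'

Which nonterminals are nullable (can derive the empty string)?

{ C, H' }

Directly nullable (have an λ-production): H', C.
No other nonterminal has a production whose RHS symbols are all nullable.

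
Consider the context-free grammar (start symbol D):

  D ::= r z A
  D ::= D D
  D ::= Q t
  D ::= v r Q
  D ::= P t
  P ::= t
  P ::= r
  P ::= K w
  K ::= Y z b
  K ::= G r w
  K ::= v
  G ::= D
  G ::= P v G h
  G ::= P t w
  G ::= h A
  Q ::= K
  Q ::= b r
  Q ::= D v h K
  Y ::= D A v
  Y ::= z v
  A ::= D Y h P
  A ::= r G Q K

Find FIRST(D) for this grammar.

D ::= r z A contributes {r}.
From D ::= D D: add FIRST(D) = { b, h, r, t, v, z }.
From D ::= Q t: add FIRST(Q) = { b, h, r, t, v, z }.
D ::= v r Q contributes {v}.
From D ::= P t: add FIRST(P) = { b, h, r, t, v, z }.
Union: FIRST(D) = { b, h, r, t, v, z }.

{ b, h, r, t, v, z }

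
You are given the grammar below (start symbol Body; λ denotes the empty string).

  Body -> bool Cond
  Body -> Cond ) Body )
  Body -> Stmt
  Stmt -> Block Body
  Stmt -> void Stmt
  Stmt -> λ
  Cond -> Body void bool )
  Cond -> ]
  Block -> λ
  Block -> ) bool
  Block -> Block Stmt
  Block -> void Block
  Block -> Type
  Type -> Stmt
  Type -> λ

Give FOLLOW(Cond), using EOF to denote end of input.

{ EOF, ), ], bool, void }

In Body -> bool Cond: Cond is at the end, add FOLLOW(Body) = { EOF, ), ], bool, void }.
In Body -> Cond ) Body ): add FIRST() Body )) = { ) }.
Union: FOLLOW(Cond) = { EOF, ), ], bool, void }.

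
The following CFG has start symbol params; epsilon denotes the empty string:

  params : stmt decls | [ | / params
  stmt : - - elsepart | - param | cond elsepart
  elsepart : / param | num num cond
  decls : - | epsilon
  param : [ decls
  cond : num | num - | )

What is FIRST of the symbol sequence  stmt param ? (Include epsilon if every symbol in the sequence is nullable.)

Add FIRST(stmt) = { ), -, num }; stmt is not nullable, stop.

{ ), -, num }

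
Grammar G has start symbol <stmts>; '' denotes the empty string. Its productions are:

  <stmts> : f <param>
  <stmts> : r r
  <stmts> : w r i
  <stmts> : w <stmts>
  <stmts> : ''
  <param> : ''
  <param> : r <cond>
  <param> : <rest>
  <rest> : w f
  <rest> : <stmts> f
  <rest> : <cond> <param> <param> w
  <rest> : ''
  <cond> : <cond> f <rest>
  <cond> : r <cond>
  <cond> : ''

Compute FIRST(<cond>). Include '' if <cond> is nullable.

{ f, r, '' }

From <cond> : <cond> f <rest>: <cond> nullable, take FIRST(<cond>) ∪ {f} = { f, r }.
<cond> : r <cond> contributes {r}.
<cond> : '' contributes ''.
Union: FIRST(<cond>) = { f, r, '' }.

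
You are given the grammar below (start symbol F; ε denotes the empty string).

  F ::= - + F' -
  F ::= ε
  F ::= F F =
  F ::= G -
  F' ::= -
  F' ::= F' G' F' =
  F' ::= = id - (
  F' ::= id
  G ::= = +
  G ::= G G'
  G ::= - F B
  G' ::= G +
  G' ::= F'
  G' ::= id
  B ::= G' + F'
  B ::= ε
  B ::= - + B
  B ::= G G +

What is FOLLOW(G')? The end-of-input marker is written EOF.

In F' ::= F' G' F' =: add FIRST(F' =) = { -, =, id }.
In G ::= G G': G' is at the end, add FOLLOW(G) = { +, -, =, id }.
In B ::= G' + F': add FIRST(+ F') = { + }.
Union: FOLLOW(G') = { +, -, =, id }.

{ +, -, =, id }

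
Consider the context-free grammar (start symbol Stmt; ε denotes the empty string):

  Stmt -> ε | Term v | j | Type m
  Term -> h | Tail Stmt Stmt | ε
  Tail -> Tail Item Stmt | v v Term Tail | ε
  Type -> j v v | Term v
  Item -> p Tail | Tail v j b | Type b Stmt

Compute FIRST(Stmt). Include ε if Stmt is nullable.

{ h, j, p, v, ε }

Stmt -> ε contributes ε.
From Stmt -> Term v: Term nullable, take FIRST(Term) ∪ {v} = { h, j, p, v }.
Stmt -> j contributes {j}.
From Stmt -> Type m: add FIRST(Type) = { h, j, p, v }.
Union: FIRST(Stmt) = { h, j, p, v, ε }.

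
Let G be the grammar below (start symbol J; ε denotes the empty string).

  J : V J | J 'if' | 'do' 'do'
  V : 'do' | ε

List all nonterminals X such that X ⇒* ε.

{ V }

Directly nullable (have an ε-production): V.
No other nonterminal has a production whose RHS symbols are all nullable.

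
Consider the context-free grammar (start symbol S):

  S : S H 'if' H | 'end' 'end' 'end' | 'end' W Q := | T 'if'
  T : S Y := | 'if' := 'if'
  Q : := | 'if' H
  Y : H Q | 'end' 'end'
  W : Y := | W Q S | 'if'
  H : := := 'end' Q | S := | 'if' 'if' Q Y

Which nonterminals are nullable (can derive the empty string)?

No nonterminal has an empty production or an RHS whose symbols are all nullable.

{ } (none)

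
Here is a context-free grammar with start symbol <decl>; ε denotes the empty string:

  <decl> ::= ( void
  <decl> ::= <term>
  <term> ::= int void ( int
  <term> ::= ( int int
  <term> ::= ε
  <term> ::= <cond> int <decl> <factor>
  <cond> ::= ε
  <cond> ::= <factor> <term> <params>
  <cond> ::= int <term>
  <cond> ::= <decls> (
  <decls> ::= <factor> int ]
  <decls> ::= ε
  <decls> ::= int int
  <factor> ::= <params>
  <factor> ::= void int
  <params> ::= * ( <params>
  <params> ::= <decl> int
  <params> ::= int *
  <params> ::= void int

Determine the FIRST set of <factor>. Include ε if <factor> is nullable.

From <factor> ::= <params>: add FIRST(<params>) = { (, *, int, void }.
<factor> ::= void int contributes {void}.
Union: FIRST(<factor>) = { (, *, int, void }.

{ (, *, int, void }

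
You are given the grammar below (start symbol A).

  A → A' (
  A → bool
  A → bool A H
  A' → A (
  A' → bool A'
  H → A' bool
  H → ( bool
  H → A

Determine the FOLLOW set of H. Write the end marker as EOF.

{ EOF, (, bool }

In A → bool A H: H is at the end, add FOLLOW(A) = { EOF, (, bool }.
Union: FOLLOW(H) = { EOF, (, bool }.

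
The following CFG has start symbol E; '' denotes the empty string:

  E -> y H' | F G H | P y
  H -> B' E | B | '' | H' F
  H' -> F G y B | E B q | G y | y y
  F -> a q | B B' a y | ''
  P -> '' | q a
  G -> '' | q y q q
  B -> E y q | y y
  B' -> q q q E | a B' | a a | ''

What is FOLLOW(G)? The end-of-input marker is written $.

In E -> F G H: add FIRST(H)\{''} = { a, q, y }.
  Since H is nullable, also add FOLLOW(E) = { $, a, q, y }.
In H' -> F G y B: add FIRST(y B) = { y }.
In H' -> G y: add FIRST(y) = { y }.
Union: FOLLOW(G) = { $, a, q, y }.

{ $, a, q, y }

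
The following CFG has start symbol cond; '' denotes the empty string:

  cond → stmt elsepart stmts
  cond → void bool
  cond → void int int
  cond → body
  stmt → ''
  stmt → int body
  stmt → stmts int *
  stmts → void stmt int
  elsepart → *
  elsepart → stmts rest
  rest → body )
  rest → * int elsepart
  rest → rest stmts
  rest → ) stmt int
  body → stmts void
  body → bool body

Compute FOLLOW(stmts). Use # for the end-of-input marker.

{ #, ), *, bool, int, void }

In cond → stmt elsepart stmts: stmts is at the end, add FOLLOW(cond) = { # }.
In stmt → stmts int *: add FIRST(int *) = { int }.
In elsepart → stmts rest: add FIRST(rest) = { ), *, bool, void }.
In rest → rest stmts: stmts is at the end, add FOLLOW(rest) = { void }.
In body → stmts void: add FIRST(void) = { void }.
Union: FOLLOW(stmts) = { #, ), *, bool, int, void }.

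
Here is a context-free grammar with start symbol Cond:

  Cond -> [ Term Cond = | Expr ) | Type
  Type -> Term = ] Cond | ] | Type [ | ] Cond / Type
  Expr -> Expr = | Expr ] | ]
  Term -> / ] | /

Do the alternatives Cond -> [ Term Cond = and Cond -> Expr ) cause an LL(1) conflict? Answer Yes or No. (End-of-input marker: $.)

No

FIRST([ Term Cond =) = { [ } and FIRST(Expr )) = { ] }.
The FIRST sets are disjoint and neither alternative is nullable — no conflict.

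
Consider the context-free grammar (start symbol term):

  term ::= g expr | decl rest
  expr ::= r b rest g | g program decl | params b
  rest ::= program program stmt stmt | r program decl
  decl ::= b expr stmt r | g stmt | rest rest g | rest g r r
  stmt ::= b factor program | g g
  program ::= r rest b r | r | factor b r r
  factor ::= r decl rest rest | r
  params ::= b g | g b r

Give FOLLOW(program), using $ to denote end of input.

In expr ::= g program decl: add FIRST(decl) = { b, g, r }.
In rest ::= program program stmt stmt: add FIRST(program stmt stmt) = { r }.
In rest ::= program program stmt stmt: add FIRST(stmt stmt) = { b, g }.
In rest ::= r program decl: add FIRST(decl) = { b, g, r }.
In stmt ::= b factor program: program is at the end, add FOLLOW(stmt) = { $, b, g, r }.
Union: FOLLOW(program) = { $, b, g, r }.

{ $, b, g, r }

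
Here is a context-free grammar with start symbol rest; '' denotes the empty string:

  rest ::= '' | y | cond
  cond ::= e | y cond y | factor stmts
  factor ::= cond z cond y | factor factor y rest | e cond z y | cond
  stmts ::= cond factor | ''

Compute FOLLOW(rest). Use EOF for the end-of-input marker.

rest is the start symbol, so EOF ∈ FOLLOW(rest).
In factor ::= factor factor y rest: rest is at the end, add FOLLOW(factor) = { EOF, e, y, z }.
Union: FOLLOW(rest) = { EOF, e, y, z }.

{ EOF, e, y, z }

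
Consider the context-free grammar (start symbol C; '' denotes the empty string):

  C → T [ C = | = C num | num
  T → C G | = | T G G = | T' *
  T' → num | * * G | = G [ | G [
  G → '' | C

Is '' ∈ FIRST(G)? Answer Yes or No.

Yes

G has an ''-production, so G ⇒ ''.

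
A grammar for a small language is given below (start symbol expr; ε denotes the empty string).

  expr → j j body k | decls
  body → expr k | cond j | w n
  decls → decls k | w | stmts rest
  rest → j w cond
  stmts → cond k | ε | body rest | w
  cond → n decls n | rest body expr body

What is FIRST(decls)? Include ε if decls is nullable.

From decls → decls k: add FIRST(decls) = { j, n, w }.
decls → w contributes {w}.
From decls → stmts rest: stmts nullable, take FIRST(stmts) ∪ FIRST(rest) = { j, n, w }.
Union: FIRST(decls) = { j, n, w }.

{ j, n, w }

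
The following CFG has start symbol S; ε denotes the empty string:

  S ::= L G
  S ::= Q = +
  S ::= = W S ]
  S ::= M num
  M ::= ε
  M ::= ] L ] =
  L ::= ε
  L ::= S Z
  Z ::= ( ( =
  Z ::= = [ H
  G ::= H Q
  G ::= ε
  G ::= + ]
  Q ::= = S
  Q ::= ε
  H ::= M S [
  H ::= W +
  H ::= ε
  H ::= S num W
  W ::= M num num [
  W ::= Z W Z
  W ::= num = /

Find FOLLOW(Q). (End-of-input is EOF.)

In S ::= Q = +: add FIRST(= +) = { = }.
In G ::= H Q: Q is at the end, add FOLLOW(G) = { EOF, (, =, [, ], num }.
Union: FOLLOW(Q) = { EOF, (, =, [, ], num }.

{ EOF, (, =, [, ], num }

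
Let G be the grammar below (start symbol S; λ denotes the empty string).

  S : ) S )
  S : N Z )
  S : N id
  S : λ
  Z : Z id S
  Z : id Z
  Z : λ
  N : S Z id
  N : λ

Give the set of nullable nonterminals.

Directly nullable (have an λ-production): S, Z, N.

{ N, S, Z }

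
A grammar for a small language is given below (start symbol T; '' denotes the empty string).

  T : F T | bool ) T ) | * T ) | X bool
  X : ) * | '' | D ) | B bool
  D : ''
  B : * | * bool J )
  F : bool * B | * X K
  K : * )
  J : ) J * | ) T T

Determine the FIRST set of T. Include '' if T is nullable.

From T : F T: add FIRST(F) = { *, bool }.
T : bool ) T ) contributes {bool}.
T : * T ) contributes {*}.
From T : X bool: X nullable, take FIRST(X) ∪ {bool} = { ), *, bool }.
Union: FIRST(T) = { ), *, bool }.

{ ), *, bool }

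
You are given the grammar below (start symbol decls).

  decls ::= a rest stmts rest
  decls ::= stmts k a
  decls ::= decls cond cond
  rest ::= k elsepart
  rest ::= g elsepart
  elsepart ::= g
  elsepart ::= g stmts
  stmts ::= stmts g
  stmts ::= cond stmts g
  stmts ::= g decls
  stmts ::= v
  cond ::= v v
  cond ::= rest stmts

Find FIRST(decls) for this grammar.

{ a, g, k, v }

decls ::= a rest stmts rest contributes {a}.
From decls ::= stmts k a: add FIRST(stmts) = { g, k, v }.
From decls ::= decls cond cond: add FIRST(decls) = { a, g, k, v }.
Union: FIRST(decls) = { a, g, k, v }.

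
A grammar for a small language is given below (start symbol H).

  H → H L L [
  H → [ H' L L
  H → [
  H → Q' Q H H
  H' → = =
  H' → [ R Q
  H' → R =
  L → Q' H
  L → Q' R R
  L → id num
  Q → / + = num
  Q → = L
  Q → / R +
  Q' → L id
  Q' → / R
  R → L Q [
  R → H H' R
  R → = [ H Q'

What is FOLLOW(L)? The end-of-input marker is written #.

{ #, /, =, [, id }

In H → H L L [: add FIRST(L [) = { /, id }.
In H → H L L [: add FIRST([) = { [ }.
In H → [ H' L L: add FIRST(L) = { /, id }.
In H → [ H' L L: L is at the end, add FOLLOW(H) = { #, /, =, [, id }.
In Q → = L: L is at the end, add FOLLOW(Q) = { /, =, [, id }.
In Q' → L id: add FIRST(id) = { id }.
In R → L Q [: add FIRST(Q [) = { /, = }.
Union: FOLLOW(L) = { #, /, =, [, id }.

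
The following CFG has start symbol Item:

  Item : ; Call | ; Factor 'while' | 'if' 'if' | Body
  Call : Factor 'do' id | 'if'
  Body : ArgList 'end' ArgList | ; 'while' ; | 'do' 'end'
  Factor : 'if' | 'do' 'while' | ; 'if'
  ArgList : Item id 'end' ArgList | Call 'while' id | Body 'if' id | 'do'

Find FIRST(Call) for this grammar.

From Call : Factor 'do' id: add FIRST(Factor) = { 'do', 'if', ; }.
Call : 'if' contributes {'if'}.
Union: FIRST(Call) = { 'do', 'if', ; }.

{ 'do', 'if', ; }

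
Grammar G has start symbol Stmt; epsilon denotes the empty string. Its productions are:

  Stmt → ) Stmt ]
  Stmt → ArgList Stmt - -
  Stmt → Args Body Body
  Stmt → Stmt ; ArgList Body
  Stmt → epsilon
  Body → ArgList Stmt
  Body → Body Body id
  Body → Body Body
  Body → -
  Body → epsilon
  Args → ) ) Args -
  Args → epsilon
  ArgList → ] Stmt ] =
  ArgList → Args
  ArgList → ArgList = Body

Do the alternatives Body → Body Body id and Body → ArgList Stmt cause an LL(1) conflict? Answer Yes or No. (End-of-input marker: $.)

Yes

FIRST(Body Body id) = { ), -, ;, =, ], id } and FIRST(ArgList Stmt) = { ), -, ;, =, ], id, epsilon }.
Both contain ), so the two alternatives are not disjoint — LL(1) conflict.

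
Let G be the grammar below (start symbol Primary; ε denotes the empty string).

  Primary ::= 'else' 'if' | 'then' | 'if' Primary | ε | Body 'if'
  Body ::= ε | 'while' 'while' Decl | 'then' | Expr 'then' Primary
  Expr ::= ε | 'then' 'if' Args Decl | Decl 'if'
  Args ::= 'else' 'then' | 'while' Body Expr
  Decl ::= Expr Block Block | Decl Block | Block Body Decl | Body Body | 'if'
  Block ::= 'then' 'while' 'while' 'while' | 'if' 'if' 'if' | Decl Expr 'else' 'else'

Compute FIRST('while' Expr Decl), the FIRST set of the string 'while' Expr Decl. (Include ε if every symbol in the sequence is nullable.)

'while' is a terminal; add {'while'} and stop.

{ 'while' }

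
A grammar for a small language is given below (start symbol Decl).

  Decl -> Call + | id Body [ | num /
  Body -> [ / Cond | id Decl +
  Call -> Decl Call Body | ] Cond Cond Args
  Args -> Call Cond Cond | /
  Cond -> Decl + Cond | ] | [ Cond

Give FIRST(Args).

From Args -> Call Cond Cond: add FIRST(Call) = { ], id, num }.
Args -> / contributes {/}.
Union: FIRST(Args) = { /, ], id, num }.

{ /, ], id, num }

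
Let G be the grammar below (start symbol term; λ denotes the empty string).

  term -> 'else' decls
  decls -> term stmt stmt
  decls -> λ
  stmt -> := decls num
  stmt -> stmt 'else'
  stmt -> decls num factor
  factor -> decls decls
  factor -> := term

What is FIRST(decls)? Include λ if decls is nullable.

From decls -> term stmt stmt: add FIRST(term) = { 'else' }.
decls -> λ contributes λ.
Union: FIRST(decls) = { 'else', λ }.

{ 'else', λ }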